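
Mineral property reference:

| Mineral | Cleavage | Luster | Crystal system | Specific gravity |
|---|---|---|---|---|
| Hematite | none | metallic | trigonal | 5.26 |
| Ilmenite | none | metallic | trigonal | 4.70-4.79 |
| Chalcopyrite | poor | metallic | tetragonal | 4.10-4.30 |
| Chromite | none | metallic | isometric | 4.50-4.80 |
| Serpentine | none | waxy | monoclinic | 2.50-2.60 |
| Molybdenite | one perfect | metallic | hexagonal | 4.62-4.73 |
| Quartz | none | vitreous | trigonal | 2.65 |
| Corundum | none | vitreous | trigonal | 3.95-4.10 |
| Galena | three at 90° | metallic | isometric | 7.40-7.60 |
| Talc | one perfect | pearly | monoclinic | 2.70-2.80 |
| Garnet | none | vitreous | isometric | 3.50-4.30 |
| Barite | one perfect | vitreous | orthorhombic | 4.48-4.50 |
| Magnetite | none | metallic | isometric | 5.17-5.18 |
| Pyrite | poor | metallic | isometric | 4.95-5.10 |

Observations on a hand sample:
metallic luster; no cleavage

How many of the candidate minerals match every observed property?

Metallic luster rules out Serpentine, Quartz, Corundum, Talc, Garnet, Barite.
No cleavage eliminates Chalcopyrite, Molybdenite, Galena, Pyrite.
The minerals that satisfy all observations are Chromite, Hematite, Ilmenite, Magnetite.
That is 4 minerals.

4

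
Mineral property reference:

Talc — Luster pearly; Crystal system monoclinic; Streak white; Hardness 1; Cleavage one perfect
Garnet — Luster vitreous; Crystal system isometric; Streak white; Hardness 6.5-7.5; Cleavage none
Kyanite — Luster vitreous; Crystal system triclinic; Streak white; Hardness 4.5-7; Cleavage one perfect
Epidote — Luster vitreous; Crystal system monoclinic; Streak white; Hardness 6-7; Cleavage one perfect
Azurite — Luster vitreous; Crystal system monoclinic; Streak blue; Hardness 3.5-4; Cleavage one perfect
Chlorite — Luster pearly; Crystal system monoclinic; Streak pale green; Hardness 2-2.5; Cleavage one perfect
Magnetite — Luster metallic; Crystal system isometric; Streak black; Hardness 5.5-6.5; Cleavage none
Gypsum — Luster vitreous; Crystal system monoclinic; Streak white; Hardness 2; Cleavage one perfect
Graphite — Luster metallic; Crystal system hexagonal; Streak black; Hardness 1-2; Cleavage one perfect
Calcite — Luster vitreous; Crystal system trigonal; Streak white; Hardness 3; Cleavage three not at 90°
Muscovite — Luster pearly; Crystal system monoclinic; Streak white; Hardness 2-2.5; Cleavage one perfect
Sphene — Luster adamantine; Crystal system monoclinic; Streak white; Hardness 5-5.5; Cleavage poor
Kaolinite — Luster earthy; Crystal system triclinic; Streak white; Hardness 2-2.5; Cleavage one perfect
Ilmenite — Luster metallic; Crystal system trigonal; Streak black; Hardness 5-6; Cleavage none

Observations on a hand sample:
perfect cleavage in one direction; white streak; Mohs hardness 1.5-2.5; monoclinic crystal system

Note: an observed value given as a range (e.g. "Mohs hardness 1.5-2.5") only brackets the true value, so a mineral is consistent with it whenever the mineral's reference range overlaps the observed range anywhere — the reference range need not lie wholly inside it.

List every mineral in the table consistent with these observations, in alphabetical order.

Perfect cleavage in one direction eliminates Garnet, Magnetite, Calcite, Sphene, Ilmenite.
White streak eliminates Azurite, Chlorite, Graphite.
Mohs hardness 1.5-2.5 eliminates Talc, Kyanite, Epidote.
Monoclinic crystal system eliminates Kaolinite.
Consistent with every observation: Gypsum, Muscovite.

Gypsum, Muscovite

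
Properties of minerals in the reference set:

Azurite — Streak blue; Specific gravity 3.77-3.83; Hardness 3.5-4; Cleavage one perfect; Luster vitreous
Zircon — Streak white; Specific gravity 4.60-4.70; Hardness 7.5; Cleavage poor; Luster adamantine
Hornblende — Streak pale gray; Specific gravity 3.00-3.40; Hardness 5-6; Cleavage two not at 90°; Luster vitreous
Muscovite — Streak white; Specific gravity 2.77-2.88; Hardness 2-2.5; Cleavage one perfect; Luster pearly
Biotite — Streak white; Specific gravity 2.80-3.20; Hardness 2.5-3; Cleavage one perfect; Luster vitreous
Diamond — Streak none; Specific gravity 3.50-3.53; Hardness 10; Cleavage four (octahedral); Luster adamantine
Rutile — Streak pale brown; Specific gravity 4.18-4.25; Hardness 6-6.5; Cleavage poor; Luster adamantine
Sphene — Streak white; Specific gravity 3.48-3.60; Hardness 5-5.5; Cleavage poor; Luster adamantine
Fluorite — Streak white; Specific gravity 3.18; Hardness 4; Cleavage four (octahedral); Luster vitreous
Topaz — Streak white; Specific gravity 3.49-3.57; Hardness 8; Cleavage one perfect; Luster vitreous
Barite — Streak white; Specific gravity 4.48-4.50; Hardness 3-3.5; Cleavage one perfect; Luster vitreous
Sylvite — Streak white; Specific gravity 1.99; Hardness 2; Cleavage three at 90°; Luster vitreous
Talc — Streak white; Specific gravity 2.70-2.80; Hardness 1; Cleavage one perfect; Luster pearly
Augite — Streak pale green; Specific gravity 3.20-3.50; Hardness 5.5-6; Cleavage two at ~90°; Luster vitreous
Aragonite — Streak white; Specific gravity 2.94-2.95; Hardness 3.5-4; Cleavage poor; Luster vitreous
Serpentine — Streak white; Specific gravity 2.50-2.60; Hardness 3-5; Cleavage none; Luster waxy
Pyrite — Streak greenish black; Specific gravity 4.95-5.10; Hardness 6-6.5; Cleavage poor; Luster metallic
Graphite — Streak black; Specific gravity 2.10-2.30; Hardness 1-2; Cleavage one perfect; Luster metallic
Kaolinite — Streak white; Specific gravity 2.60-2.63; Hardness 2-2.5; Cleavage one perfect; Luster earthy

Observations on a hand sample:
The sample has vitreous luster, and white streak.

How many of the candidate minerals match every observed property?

6

Vitreous luster — leaves Azurite, Hornblende, Biotite, Fluorite, Topaz, Barite, Sylvite, Augite, Aragonite.
White streak rules out Azurite, Hornblende, Augite.
Consistent with every observation: Aragonite, Barite, Biotite, Fluorite, Sylvite, Topaz.
That is 6 minerals.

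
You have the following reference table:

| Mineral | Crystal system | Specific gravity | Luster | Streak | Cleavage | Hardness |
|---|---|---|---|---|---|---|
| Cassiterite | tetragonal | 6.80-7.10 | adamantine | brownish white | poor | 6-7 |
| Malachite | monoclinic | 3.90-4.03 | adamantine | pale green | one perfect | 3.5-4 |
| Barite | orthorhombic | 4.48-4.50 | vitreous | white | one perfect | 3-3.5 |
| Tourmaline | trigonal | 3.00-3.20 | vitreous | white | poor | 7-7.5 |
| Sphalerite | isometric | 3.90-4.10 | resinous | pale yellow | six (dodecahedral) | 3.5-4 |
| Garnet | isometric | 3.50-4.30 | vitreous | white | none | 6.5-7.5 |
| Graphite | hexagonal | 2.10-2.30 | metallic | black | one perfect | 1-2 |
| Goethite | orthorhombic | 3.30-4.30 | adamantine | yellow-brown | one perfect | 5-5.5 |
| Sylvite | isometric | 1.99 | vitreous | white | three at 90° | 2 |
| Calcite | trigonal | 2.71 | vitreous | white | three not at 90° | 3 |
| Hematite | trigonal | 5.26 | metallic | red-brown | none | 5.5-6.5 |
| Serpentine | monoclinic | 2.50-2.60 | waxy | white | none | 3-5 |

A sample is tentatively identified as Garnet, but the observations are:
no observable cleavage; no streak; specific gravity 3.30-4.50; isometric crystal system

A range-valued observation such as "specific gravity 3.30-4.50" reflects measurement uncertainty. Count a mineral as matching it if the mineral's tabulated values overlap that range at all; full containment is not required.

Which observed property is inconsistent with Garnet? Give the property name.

streak

No observable cleavage: Garnet has cleavage none — consistent.
No streak: Garnet has white streak — outside the reference range.
Specific gravity 3.30-4.50: Garnet has SG 3.50-4.30 — consistent.
Isometric crystal system: Garnet has isometric system — consistent.
Everything matches except the streak.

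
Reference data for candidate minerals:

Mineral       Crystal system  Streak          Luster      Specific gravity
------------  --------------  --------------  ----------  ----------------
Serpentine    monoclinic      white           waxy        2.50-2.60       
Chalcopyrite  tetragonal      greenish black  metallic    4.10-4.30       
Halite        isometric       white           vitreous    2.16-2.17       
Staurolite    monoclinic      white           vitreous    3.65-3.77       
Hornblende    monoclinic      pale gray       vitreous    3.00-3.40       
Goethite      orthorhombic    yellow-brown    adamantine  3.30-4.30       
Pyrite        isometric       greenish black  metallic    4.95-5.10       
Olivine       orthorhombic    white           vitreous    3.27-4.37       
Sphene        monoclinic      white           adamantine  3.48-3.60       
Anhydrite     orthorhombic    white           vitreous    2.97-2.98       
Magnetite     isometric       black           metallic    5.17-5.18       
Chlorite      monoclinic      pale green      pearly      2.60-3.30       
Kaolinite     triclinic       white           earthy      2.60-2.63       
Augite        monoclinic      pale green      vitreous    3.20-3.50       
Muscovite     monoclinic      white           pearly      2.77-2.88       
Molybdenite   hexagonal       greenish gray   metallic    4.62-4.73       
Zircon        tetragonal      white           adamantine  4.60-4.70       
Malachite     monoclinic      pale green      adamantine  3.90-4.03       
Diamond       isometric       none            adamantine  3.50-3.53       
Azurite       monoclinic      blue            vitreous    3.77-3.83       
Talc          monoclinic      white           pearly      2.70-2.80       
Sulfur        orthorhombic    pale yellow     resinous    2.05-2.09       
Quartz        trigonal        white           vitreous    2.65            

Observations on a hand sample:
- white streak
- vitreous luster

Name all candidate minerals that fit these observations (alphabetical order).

White streak — only Serpentine, Halite, Staurolite, Olivine, Sphene, Anhydrite, Kaolinite, Muscovite, Zircon, Talc, Quartz remain.
Vitreous luster — only Halite, Staurolite, Olivine, Anhydrite, Quartz remain.
Remaining candidates: Anhydrite, Halite, Olivine, Quartz, Staurolite.

Anhydrite, Halite, Olivine, Quartz, Staurolite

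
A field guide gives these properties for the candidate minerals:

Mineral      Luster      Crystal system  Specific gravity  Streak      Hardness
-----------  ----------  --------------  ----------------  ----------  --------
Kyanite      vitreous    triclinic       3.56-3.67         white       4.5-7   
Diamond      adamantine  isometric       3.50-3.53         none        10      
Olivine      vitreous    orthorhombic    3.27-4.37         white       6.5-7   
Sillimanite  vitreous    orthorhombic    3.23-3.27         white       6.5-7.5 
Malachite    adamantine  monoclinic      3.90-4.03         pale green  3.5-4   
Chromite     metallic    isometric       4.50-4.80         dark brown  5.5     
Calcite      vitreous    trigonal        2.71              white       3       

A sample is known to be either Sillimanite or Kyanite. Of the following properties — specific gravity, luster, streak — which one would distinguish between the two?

Specific gravity: Sillimanite 3.23-3.27, Kyanite 3.56-3.67 — different.
Luster: both vitreous — identical.
Streak: both white — identical.
Specific gravity is the diagnostic property here.

specific gravity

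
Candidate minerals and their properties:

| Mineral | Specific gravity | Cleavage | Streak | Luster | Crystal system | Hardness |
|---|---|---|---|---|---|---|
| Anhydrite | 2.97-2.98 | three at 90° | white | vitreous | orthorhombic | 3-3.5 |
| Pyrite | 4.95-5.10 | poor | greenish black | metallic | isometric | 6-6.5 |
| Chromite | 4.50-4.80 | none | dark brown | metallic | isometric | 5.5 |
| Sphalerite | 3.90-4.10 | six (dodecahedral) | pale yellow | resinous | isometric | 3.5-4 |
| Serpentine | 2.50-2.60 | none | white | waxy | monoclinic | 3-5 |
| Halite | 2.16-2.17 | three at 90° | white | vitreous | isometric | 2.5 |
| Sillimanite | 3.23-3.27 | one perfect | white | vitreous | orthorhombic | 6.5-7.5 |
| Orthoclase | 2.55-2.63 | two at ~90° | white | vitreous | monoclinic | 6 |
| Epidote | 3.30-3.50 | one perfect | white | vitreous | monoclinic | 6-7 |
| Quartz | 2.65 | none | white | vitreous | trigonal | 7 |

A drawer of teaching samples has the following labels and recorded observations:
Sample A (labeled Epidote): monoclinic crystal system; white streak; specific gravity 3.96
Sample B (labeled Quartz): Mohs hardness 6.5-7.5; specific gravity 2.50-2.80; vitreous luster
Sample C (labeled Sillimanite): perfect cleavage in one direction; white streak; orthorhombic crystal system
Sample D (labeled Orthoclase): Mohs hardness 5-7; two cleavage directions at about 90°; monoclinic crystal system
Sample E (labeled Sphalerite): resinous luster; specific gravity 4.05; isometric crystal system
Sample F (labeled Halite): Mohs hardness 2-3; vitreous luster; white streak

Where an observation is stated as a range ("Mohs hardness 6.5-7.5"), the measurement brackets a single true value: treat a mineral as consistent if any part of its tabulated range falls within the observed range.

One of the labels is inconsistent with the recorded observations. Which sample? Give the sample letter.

A

Sample A: specific gravity 3.96 is outside the reference for Epidote (SG 3.30-3.50) — mislabeled.
Sample B: all recorded properties match Quartz.
Sample C: all recorded properties match Sillimanite.
Sample D: all recorded properties match Orthoclase.
Sample E: all recorded properties match Sphalerite.
Sample F: all recorded properties match Halite.
The mislabeled specimen is A.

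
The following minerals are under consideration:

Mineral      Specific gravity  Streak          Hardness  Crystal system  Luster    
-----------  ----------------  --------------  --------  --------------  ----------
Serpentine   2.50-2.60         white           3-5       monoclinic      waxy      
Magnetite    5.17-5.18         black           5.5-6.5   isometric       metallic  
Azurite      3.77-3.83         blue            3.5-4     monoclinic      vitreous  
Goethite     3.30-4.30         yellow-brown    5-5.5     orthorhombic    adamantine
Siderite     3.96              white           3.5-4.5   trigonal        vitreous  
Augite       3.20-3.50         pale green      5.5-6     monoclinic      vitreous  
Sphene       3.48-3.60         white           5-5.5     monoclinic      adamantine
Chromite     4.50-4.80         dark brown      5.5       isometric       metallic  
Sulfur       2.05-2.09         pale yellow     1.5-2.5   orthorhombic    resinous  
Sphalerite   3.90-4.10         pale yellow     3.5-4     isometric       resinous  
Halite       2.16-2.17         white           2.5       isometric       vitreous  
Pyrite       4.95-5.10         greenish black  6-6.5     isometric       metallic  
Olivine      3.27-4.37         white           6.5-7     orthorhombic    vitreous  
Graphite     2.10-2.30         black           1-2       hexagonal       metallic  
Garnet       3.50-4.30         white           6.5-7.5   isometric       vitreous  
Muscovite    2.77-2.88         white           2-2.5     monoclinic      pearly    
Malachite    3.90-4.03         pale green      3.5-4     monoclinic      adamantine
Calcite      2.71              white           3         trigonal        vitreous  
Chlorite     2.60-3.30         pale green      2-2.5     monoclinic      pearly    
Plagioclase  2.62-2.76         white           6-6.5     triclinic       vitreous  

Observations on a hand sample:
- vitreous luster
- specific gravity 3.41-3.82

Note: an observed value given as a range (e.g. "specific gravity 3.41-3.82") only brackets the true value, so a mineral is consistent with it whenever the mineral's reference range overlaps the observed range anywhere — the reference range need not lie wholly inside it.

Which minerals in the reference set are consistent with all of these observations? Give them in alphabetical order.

Vitreous luster — narrows the field to Azurite, Siderite, Augite, Halite, Olivine, Garnet, Calcite, Plagioclase.
Specific gravity 3.41-3.82 rules out Siderite, Halite, Calcite, Plagioclase.
Consistent with every observation: Augite, Azurite, Garnet, Olivine.

Augite, Azurite, Garnet, Olivine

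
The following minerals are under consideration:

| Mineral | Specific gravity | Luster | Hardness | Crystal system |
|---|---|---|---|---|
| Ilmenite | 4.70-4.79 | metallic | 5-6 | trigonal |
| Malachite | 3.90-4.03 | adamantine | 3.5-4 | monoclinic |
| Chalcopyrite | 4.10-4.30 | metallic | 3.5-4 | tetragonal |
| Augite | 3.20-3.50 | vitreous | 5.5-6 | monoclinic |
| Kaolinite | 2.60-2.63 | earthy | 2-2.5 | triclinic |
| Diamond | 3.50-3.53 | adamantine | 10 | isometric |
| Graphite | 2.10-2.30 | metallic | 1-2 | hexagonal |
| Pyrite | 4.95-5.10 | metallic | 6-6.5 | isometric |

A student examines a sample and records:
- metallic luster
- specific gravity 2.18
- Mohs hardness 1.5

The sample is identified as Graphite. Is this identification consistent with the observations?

Metallic luster — fits Graphite (metallic luster).
Specific gravity 2.18 — fits Graphite (SG 2.10-2.30).
Mohs hardness 1.5 — fits Graphite (hardness 1-2).
Every observed property is compatible with the reference values for Graphite.

Yes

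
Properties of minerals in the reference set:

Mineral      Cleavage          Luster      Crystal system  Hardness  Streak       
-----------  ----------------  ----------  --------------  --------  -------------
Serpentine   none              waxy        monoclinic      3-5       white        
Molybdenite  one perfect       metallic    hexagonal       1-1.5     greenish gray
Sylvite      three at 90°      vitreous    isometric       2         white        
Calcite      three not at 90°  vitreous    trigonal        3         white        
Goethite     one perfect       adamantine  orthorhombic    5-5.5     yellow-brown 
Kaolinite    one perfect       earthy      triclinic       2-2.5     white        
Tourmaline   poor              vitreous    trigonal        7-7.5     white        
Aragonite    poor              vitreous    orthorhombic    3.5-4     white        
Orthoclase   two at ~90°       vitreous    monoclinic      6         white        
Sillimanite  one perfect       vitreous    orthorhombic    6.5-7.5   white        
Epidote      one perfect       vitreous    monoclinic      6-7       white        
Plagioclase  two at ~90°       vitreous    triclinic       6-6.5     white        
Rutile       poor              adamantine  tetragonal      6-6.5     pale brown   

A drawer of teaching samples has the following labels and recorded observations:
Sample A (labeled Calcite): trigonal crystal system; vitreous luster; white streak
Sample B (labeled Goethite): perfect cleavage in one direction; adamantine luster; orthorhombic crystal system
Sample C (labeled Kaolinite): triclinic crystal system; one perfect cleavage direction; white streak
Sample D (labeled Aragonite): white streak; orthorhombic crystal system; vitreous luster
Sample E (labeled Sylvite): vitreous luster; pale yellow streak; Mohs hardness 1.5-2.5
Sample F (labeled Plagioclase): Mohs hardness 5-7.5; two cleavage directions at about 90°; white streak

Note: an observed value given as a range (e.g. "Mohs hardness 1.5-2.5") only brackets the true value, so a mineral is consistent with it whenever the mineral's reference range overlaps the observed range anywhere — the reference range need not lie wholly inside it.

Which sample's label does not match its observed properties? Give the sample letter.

Sample A: every observation is compatible with the reference values for Calcite.
Sample B: every observation is compatible with the reference values for Goethite.
Sample C: every observation is compatible with the reference values for Kaolinite.
Sample D: every observation is compatible with the reference values for Aragonite.
Sample E: pale yellow streak is outside the reference for Sylvite (white streak) — mislabeled.
Sample F: every observation is compatible with the reference values for Plagioclase.
The mislabeled specimen is E.

E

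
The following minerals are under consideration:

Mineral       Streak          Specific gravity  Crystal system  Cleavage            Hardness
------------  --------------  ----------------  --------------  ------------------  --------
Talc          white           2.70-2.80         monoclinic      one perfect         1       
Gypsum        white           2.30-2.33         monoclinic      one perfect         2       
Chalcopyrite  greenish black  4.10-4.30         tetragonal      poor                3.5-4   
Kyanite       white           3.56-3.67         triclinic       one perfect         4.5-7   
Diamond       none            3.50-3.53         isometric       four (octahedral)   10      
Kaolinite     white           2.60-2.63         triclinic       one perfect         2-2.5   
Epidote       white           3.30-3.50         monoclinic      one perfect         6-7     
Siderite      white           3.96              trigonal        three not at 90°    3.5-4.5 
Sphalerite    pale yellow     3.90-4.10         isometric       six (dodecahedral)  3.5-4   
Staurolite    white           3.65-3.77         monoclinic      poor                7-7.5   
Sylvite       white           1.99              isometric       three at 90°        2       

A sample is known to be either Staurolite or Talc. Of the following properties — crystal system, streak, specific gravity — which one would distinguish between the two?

specific gravity

Crystal system: both monoclinic — shared.
Streak: both white — shared.
Specific gravity: Staurolite 3.65-3.77, Talc 2.70-2.80 — distinct.
Only specific gravity differs between Staurolite and Talc among the listed tests.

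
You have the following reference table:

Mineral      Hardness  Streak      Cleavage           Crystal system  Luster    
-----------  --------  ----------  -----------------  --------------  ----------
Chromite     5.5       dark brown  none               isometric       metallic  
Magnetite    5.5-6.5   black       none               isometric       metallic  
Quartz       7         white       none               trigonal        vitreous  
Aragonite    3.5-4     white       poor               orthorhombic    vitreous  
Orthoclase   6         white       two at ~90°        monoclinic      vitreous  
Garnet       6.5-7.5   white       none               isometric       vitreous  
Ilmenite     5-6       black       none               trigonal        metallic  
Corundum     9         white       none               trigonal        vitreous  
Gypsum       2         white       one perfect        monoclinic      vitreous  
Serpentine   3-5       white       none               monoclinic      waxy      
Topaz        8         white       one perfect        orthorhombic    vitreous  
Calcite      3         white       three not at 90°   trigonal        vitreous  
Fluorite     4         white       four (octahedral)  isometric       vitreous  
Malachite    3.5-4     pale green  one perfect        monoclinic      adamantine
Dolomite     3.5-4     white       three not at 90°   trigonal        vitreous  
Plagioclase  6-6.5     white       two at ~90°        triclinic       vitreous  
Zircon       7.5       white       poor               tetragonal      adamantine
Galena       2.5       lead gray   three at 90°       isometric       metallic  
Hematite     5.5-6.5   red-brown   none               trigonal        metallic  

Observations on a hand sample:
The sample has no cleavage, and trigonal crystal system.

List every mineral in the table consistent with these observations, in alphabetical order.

No cleavage — only Chromite, Magnetite, Quartz, Garnet, Ilmenite, Corundum, Serpentine, Hematite remain.
Trigonal crystal system excludes Chromite, Magnetite, Garnet, Serpentine.
The minerals that satisfy all observations are Corundum, Hematite, Ilmenite, Quartz.

Corundum, Hematite, Ilmenite, Quartz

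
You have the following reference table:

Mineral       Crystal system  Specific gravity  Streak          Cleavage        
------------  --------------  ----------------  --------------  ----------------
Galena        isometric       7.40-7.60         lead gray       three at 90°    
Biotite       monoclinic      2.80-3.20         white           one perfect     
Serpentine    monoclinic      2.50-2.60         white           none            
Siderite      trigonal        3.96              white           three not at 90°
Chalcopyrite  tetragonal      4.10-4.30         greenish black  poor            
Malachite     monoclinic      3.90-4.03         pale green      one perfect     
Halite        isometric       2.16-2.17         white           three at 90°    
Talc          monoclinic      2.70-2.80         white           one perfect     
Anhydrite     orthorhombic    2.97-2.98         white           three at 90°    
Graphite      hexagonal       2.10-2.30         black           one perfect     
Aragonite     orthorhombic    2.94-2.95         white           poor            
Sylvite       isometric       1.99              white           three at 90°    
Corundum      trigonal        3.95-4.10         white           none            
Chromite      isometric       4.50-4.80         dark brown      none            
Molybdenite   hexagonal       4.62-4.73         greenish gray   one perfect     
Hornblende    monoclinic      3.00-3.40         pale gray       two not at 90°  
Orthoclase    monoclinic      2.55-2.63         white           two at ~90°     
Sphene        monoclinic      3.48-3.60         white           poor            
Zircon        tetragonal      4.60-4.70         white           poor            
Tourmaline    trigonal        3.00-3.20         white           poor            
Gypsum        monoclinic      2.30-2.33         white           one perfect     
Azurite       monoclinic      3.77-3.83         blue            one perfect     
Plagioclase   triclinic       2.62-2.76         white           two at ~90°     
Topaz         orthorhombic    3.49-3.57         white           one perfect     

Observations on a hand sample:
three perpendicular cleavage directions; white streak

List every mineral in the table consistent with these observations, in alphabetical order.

Three perpendicular cleavage directions — Galena, Halite, Anhydrite, Sylvite remain.
White streak excludes Galena.
The minerals that satisfy all observations are Anhydrite, Halite, Sylvite.

Anhydrite, Halite, Sylvite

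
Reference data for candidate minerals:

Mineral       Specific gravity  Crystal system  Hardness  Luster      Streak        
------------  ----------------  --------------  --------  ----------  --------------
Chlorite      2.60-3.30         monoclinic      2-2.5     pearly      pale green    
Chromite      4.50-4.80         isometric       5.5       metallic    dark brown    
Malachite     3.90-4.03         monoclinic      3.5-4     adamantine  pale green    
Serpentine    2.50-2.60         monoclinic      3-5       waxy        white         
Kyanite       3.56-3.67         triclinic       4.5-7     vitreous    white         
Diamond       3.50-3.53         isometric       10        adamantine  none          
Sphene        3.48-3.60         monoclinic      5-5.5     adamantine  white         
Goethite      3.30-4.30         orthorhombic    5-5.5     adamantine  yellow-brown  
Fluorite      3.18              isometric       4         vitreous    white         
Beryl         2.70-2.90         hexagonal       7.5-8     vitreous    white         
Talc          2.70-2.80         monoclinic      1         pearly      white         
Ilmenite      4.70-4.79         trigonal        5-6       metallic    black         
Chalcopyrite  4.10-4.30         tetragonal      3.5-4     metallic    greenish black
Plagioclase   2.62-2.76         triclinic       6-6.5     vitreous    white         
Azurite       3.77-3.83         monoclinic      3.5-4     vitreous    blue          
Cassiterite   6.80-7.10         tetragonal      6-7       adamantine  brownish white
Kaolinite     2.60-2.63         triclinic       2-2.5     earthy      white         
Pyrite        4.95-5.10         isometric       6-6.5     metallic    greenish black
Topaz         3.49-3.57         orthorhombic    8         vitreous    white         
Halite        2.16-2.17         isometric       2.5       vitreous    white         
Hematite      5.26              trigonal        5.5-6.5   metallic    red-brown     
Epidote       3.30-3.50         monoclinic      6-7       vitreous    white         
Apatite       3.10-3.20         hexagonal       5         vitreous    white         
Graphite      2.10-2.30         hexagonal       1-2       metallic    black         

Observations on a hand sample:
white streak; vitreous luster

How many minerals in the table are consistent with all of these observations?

8

White streak — Serpentine, Kyanite, Sphene, Fluorite, Beryl, Talc, Plagioclase, Kaolinite, Topaz, Halite, Epidote, Apatite remain.
Vitreous luster excludes Serpentine, Sphene, Talc, Kaolinite.
Remaining candidates: Apatite, Beryl, Epidote, Fluorite, Halite, Kyanite, Plagioclase, Topaz.
That is 8 minerals.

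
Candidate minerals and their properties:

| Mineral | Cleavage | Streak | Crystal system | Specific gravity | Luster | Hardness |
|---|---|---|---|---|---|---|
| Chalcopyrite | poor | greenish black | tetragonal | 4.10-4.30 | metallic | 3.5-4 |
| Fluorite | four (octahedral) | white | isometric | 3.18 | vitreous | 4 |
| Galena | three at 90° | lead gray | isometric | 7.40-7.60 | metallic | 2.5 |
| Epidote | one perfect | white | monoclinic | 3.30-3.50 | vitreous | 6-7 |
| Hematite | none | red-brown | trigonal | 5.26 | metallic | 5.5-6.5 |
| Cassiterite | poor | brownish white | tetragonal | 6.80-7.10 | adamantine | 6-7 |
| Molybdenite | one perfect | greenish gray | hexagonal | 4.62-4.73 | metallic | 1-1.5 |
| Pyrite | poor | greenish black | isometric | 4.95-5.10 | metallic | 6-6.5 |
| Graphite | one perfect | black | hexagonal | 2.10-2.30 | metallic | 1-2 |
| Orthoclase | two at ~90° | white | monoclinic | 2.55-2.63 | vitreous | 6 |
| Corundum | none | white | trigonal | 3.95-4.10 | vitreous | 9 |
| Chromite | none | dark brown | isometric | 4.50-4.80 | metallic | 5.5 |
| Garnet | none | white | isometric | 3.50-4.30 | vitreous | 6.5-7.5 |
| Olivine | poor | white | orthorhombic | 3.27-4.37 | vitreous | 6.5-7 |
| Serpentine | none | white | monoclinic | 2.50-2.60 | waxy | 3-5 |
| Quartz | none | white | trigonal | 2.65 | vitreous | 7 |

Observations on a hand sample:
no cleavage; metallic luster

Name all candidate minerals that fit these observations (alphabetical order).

No cleavage: Hematite, Corundum, Chromite, Garnet, Serpentine, Quartz remain.
Metallic luster: only Hematite, Chromite remain.
Remaining candidates: Chromite, Hematite.

Chromite, Hematite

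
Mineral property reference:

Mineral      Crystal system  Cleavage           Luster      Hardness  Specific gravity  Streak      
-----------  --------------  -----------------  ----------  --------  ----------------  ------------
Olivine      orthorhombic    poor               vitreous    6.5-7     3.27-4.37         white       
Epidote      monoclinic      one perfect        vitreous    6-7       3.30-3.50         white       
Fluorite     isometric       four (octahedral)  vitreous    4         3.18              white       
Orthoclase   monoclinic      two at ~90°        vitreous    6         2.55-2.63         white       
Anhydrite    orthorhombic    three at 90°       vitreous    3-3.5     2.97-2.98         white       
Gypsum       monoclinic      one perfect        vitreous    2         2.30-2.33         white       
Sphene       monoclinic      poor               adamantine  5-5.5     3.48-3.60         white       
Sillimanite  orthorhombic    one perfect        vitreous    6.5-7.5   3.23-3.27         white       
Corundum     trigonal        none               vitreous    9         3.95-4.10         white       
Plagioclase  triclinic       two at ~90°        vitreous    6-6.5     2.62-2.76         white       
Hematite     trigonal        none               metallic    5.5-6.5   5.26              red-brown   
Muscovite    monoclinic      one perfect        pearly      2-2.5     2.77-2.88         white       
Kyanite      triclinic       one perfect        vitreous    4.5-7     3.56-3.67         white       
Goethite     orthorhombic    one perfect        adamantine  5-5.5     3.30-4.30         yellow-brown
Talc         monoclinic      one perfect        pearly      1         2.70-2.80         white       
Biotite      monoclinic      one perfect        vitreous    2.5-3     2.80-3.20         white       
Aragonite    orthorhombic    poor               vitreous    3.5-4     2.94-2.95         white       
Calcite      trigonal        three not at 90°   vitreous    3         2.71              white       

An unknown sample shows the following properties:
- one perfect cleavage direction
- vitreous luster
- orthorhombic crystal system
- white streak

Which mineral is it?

Sillimanite

One perfect cleavage direction: only Epidote, Gypsum, Sillimanite, Muscovite, Kyanite, Goethite, Talc, Biotite remain.
Vitreous luster rules out Muscovite, Goethite, Talc.
Orthorhombic crystal system: only Sillimanite remains.
White streak: no further eliminations.
Only Sillimanite satisfies all observations.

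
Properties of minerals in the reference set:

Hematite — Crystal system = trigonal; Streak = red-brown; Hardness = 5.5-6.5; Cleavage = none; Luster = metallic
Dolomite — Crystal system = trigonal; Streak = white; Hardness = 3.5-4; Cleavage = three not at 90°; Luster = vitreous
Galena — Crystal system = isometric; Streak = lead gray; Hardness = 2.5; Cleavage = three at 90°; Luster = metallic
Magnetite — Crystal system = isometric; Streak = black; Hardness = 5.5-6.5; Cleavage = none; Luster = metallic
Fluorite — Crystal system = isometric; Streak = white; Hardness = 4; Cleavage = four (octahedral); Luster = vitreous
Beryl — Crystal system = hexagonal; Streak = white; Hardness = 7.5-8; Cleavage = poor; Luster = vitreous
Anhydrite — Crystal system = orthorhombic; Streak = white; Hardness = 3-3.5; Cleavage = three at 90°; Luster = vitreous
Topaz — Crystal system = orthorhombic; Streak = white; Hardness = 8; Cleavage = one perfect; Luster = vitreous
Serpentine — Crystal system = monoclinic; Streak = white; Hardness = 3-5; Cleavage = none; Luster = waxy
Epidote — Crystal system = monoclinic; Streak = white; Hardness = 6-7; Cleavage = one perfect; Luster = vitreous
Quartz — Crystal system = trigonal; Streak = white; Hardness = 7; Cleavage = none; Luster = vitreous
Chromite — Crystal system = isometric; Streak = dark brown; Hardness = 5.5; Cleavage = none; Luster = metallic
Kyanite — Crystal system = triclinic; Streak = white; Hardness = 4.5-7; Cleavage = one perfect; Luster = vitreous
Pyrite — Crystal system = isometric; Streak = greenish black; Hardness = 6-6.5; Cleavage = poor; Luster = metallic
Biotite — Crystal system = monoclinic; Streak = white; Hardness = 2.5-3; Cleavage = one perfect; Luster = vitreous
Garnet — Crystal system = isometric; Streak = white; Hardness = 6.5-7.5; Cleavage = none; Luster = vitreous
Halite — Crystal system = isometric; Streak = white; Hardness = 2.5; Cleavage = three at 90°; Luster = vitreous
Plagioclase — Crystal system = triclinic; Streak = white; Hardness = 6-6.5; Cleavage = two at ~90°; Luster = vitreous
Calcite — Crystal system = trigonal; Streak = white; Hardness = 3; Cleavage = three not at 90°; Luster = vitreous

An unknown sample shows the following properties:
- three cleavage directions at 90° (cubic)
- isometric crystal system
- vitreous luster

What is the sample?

Three cleavage directions at 90° (cubic): Galena, Anhydrite, Halite remain.
Isometric crystal system excludes Anhydrite.
Vitreous luster rules out Galena.
The only mineral consistent with every observation is Halite.

Halite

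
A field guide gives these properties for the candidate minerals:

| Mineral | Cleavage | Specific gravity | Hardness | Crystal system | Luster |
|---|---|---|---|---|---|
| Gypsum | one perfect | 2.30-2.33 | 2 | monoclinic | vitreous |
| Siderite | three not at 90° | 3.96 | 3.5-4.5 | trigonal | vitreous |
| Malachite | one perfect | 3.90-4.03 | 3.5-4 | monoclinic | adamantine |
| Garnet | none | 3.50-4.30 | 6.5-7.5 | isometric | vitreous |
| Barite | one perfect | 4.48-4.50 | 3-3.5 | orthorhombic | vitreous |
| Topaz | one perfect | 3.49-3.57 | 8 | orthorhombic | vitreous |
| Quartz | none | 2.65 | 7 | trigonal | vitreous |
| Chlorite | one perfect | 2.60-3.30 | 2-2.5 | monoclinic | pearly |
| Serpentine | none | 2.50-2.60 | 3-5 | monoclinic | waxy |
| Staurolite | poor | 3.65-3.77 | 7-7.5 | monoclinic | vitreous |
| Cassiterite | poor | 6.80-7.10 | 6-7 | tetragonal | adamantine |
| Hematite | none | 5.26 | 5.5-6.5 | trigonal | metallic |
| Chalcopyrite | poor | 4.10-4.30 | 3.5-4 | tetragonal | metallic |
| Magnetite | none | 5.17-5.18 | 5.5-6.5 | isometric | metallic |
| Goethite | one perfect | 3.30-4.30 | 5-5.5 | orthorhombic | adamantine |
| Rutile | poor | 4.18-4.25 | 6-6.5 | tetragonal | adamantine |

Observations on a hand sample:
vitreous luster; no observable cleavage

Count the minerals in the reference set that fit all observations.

2

Vitreous luster — Gypsum, Siderite, Garnet, Barite, Topaz, Quartz, Staurolite remain.
No observable cleavage — only Garnet, Quartz remain.
Remaining candidates: Garnet, Quartz.
That is 2 minerals.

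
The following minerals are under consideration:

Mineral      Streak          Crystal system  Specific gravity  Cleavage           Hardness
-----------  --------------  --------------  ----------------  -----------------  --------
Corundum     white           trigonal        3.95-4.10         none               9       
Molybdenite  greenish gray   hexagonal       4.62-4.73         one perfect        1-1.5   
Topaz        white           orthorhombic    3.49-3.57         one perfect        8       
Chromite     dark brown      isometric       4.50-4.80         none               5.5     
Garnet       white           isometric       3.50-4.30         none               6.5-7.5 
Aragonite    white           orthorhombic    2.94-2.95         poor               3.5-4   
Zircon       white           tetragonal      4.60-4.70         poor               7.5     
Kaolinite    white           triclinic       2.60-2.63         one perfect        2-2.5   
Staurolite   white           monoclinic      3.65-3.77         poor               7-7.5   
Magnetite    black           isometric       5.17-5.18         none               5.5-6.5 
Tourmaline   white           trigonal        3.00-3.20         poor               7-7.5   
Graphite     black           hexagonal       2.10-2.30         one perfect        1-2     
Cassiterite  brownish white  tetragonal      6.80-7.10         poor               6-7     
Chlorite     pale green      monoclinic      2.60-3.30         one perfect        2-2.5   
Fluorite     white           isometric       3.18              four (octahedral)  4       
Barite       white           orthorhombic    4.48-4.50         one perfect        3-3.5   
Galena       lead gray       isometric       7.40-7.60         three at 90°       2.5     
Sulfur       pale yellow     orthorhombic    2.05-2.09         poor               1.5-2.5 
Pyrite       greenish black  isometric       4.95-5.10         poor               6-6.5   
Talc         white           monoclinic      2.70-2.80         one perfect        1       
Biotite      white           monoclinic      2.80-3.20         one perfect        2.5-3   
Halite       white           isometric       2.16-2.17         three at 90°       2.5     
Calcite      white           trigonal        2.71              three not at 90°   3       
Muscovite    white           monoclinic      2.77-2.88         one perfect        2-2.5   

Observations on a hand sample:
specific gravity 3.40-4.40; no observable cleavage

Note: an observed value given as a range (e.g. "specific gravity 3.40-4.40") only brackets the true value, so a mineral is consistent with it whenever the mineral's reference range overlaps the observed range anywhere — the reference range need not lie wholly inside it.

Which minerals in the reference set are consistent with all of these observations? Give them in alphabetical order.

Corundum, Garnet

Specific gravity 3.40-4.40 — Corundum, Topaz, Garnet, Staurolite remain.
No observable cleavage rules out Topaz, Staurolite.
The minerals that satisfy all observations are Corundum, Garnet.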